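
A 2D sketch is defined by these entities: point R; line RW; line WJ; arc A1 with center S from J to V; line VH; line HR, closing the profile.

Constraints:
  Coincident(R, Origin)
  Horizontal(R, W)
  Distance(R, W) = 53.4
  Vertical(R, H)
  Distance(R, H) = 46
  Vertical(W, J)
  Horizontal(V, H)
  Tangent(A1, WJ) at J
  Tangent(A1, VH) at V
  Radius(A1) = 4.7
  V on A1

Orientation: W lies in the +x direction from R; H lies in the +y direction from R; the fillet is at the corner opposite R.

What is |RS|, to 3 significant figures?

63.9

R is at the origin; RW is horizontal with |RW| = 53.4 and W on the +x side, so W = (53.4, 0.00). R and H share the same x with |RH| = 46.0 and H on the +y side, so H = (0.00, 46.0). The virtual corner opposite R is at (53.4, 46.0). Since A1 is tangent to WJ there, SJ ⟂ WJ and the tangent condition forces SV to be normal to VH, with radius 4.7, so the center S sits 4.7 in from both sides at S = (48.7, 41.3). Then |RS| = |S − R| = 63.9.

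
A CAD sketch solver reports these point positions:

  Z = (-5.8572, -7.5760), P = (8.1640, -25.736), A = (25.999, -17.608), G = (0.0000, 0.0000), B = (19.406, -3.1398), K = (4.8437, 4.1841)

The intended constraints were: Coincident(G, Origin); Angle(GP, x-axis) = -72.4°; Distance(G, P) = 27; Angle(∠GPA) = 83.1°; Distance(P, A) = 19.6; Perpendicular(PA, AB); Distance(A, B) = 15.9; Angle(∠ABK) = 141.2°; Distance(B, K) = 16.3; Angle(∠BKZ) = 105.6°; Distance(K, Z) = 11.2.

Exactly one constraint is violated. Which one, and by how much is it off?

Distance(K, Z) = 11.2 — off by 4.70.

G = (0.00, 0.00) ✓; GP at -72.40° ✓; |GP| = 27.00 ✓; ∠GPA = 83.10° ✓; |PA| = 19.60 ✓; ∠(PA, AB) = 90.00° ✓; |AB| = 15.90 ✓; ∠ABK = 141.2° ✓; |BK| = 16.30 ✓; ∠BKZ = 105.6° ✓; |KZ| = 15.90 ✗.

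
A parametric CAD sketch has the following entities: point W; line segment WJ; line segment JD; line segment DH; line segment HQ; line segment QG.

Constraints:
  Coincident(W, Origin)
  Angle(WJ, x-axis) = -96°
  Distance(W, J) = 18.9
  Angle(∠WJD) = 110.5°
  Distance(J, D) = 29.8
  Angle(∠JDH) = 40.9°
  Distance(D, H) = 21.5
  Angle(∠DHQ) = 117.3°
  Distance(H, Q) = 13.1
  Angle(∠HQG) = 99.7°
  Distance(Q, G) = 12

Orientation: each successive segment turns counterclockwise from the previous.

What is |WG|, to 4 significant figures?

22.80

∠DHQ = 117.3° gives HQ at 175.3° from the x-axis; with |HQ| = 13.1, Q = (3.375, -11.17). ∠HQG = 99.7° gives QG at -104.4° from the x-axis; with |QG| = 12.0, G = (0.3909, -22.79). Then |WG| = |G − W| = 22.80.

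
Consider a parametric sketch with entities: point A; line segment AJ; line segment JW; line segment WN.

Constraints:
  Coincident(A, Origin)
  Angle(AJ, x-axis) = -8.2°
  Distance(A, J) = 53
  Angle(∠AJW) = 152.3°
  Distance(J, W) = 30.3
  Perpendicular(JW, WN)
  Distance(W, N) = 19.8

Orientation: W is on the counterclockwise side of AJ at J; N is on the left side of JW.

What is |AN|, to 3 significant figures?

77.4

∠AJW = 152.3°, so JW runs at -8.2° + (180° − 152.3°) = 19.5° from the x-axis; with |JW| = 30.3, W = J + 30.3·(cos 19.5°, sin 19.5°) = (81.0, 2.56). JW is perpendicular to WN; with |WN| = 19.8 on the left of JW, N = W + 19.8·(-0.334, 0.943) = (74.4, 21.2). Then |AN| = |N − A| = 77.4.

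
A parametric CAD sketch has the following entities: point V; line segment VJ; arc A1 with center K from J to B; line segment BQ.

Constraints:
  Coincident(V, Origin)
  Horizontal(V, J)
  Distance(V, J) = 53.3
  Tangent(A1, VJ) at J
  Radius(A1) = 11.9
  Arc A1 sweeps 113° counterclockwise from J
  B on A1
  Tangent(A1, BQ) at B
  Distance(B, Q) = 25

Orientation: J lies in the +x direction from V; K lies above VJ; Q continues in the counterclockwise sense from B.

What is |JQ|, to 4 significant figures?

39.58

On A1, J sits at bearing -90° from K; a 113° counterclockwise sweep puts B at bearing 23°, so B = K + 11.9·(cos 23°, sin 23°) = (64.25, 16.55). A1 meets BQ tangentially, so KB is at right angles to BQ, so BQ runs along (−sin 23°, cos 23°); with |BQ| = 25.0, Q = (54.49, 39.56). Then |JQ| = |Q − J| = 39.58.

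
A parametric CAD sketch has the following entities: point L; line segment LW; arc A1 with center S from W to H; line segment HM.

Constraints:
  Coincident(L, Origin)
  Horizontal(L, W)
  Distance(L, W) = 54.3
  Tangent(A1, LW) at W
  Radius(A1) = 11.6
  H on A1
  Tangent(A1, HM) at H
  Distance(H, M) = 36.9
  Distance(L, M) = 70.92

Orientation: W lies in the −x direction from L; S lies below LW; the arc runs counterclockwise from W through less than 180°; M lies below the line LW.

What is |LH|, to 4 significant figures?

66.93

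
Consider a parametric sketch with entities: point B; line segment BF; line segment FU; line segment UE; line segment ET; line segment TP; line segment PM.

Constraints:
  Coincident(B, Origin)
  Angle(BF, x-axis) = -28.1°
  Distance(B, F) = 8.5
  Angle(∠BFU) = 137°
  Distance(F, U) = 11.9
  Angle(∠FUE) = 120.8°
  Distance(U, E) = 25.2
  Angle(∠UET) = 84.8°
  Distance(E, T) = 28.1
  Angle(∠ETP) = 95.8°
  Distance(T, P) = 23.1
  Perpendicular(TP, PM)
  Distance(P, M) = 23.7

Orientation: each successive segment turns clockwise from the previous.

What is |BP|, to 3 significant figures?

10.4

B is at the origin; BF runs at -28.1° with length 8.5, so F = (7.50, -4.00). ∠BFU = 137.0° gives FU at -71.1° from the x-axis; with |FU| = 11.9, U = (11.4, -15.3). ∠FUE = 120.8° gives UE at -130° from the x-axis; with |UE| = 25.2, E = (-4.95, -34.5). ∠UET = 84.8° gives ET at 134° from the x-axis; with |ET| = 28.1, T = (-24.6, -14.4). ∠ETP = 95.8° gives TP at 50.3° from the x-axis; with |TP| = 23.1, P = (-9.89, 3.33). Then |BP| = |P − B| = 10.4.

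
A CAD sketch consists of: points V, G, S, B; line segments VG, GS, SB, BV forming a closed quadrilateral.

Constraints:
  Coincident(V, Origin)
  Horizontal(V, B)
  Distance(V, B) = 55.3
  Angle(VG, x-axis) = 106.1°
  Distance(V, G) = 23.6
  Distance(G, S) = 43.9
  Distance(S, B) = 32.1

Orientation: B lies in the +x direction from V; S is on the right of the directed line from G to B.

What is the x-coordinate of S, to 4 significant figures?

24.35

V is at the origin; V and B share the same y with |VB| = 55.3 and B in +x, so B = (55.3, 0). VG runs at 106.1° with |VG| = 23.6, so G = (-6.545, 22.67). S is determined by |GS| = 43.9 and |SB| = 32.1 together: it lies at the intersection of circle(G, 43.9) and circle(B, 32.1). With |GB| = 65.87, the foot of the radical line on GB is 39.74 from G and the perpendicular offset is √(43.9² − 39.74²) = 18.65. Taking the right-of-GB solution: S = (24.35, -8.514).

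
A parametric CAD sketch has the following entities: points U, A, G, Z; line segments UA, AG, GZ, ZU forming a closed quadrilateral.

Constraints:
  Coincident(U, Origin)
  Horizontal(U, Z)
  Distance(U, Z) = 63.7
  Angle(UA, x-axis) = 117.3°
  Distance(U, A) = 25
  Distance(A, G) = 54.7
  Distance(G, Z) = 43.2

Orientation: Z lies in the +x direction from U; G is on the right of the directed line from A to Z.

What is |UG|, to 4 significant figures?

31.08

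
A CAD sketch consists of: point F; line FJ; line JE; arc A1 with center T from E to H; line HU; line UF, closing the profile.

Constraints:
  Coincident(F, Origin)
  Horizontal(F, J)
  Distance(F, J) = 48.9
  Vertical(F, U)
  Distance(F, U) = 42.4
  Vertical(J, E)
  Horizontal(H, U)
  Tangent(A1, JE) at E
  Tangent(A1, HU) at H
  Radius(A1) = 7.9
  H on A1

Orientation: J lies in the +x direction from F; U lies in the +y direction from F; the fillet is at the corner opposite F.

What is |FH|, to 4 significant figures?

58.98

F is at the origin; FJ is horizontal with |FJ| = 48.9 and J on the +x side, so J = (48.90, 0.000). FU is vertical with |FU| = 42.4 and U on the +y side, so U = (0.000, 42.40). The virtual corner opposite F is at (48.90, 42.40). Since A1 is tangent to JE there, TE ⟂ JE and the tangent condition forces TH to be normal to HU, with radius 7.9, so the center T sits 7.9 in from both sides at T = (41.00, 34.50). That places the tangent points at E = (48.90, 34.50) on JE and H = (41.00, 42.40) on HU. Then |FH| = |H − F| = 58.98.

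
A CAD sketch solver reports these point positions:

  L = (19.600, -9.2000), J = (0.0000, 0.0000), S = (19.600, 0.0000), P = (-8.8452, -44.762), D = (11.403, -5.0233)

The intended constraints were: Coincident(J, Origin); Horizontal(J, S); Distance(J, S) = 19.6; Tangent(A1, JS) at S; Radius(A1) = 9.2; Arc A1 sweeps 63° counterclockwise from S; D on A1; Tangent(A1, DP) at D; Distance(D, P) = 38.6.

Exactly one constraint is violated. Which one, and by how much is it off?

Distance(D, P) = 38.6 — off by 6.00.

J = (0.00, 0.00) ✓; J.y = 0.00, S.y = 0.00 ✓; |JS| = 19.60 ✓; ∠(LS, SJ) = 90.00° ✓; |LS| = 9.200 ✓; bearing(L→D) − bearing(L→S) = 63.00° ✓; |LD| = 9.200 ✓; ∠(LD, DP) = 90.00° ✓; |DP| = 44.60 ✗.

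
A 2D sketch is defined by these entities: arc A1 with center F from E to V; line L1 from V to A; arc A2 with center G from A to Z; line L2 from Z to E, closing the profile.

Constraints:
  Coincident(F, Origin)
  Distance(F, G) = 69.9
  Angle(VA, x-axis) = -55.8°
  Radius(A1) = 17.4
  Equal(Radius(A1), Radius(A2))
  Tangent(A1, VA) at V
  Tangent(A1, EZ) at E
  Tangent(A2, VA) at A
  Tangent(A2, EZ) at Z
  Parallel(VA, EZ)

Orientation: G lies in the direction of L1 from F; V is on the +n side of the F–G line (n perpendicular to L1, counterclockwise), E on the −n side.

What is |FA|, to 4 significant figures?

72.03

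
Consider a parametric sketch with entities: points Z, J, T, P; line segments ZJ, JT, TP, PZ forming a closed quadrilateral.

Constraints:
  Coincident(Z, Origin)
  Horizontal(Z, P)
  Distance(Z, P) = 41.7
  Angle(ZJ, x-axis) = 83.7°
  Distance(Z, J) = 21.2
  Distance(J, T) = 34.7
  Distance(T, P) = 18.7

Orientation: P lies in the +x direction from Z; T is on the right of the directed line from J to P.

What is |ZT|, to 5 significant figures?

24.744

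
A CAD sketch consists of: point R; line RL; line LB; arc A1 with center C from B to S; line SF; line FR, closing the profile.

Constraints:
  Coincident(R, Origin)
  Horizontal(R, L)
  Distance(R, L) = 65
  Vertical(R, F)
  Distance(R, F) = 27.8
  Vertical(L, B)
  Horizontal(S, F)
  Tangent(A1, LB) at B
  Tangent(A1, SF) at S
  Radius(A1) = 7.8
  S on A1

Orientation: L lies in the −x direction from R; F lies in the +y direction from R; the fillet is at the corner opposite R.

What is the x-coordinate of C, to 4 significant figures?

-57.20

R is at the origin; R and L share the same y with |RL| = 65.0 and L on the −x side, so L = (-65.00, 0.000). RF is vertical with |RF| = 27.8 and F on the +y side, so F = (0.000, 27.80). The virtual corner opposite R is at (-65.00, 27.80). Tangency of A1 to LB means the radius CB is perpendicular to LB and the tangent condition forces CS to be normal to SF, with radius 7.8, so the center C sits 7.8 in from both sides at C = (-57.20, 20.00). So C.x = -57.20.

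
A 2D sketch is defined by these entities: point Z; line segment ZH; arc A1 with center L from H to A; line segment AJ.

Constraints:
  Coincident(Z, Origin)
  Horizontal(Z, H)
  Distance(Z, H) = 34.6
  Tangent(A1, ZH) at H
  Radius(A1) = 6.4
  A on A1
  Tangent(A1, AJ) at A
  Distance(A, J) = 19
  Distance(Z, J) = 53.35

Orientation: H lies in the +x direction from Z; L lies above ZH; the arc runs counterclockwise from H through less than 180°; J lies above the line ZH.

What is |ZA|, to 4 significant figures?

40.29

Z is at the origin; Z and H share the same y with |ZH| = 34.6 and H on the +x side, so H = (34.60, 0.000). A1 meets ZH tangentially, so LH is at right angles to ZH, so L = H + (0, 6.4) = (34.60, 6.400). Since LA ⟂ AJ (tangency), |LJ| = √(6.4² + 19.0²) = 20.05 regardless of where A sits on A1. So J lies on both circle(Z, 53.35) and circle(L, 20.05); the above-ZH intersection is J = (49.56, 19.75). A is the foot of the tangent from J: A = (40.16, 3.234).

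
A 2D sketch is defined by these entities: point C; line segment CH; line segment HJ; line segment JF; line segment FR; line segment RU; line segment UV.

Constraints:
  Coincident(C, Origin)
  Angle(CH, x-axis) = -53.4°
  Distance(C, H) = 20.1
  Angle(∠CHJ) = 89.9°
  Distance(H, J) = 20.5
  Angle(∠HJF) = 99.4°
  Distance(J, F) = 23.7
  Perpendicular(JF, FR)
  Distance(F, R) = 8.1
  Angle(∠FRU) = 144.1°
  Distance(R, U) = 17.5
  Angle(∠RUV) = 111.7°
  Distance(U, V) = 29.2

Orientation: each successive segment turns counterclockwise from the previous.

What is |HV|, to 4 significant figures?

12.60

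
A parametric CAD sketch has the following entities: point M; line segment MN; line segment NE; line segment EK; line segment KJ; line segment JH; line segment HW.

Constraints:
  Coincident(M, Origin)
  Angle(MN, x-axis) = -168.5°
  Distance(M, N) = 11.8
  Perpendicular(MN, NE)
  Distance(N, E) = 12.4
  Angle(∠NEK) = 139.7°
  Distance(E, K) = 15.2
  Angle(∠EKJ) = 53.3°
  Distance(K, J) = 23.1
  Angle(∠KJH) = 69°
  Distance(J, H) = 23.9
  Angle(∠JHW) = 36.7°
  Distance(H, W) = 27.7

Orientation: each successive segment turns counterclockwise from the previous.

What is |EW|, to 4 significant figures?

16.67

M is at the origin; MN runs at -168.5° with length 11.8, so N = (-11.56, -2.353). The perpendicularity gives NE at right angles to MN, so NE runs at -78.50°; with |NE| = 12.4, E = (-9.091, -14.50). ∠NEK = 139.7° gives EK at -38.20° from the x-axis; with |EK| = 15.2, K = (2.854, -23.90). ∠EKJ = 53.3° gives KJ at 88.50° from the x-axis; with |KJ| = 23.1, J = (3.459, -0.8113). ∠KJH = 69.0° gives JH at -160.5° from the x-axis; with |JH| = 23.9, H = (-19.07, -8.789). ∠JHW = 36.7° gives HW at -17.20° from the x-axis; with |HW| = 27.7, W = (7.391, -16.98). Then |EW| = |W − E| = 16.67.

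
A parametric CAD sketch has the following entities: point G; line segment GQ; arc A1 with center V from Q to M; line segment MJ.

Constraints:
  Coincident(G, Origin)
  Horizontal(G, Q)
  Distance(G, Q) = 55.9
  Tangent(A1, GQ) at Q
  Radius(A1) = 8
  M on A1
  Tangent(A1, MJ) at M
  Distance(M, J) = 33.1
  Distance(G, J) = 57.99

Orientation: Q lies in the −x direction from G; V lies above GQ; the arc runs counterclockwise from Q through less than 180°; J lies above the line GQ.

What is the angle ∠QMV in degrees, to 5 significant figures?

49.703°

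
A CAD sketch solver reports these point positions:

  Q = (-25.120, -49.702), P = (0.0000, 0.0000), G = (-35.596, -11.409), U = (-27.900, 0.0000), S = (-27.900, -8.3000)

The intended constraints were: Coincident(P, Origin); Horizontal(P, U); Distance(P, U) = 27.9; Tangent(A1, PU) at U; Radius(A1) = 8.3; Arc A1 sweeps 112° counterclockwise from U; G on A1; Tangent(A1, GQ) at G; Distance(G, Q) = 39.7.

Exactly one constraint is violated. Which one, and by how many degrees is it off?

Tangent(A1, GQ) at G — off by 6.70°.

P = (0.00, 0.00) ✓; P.y = 0.00, U.y = 0.00 ✓; |PU| = 27.90 ✓; ∠(SU, UP) = 90.00° ✓; |SU| = 8.300 ✓; bearing(S→G) − bearing(S→U) = 112.0° ✓; |SG| = 8.300 ✓; ∠(SG, GQ) = 96.70° ✗; |GQ| = 39.70 ✓.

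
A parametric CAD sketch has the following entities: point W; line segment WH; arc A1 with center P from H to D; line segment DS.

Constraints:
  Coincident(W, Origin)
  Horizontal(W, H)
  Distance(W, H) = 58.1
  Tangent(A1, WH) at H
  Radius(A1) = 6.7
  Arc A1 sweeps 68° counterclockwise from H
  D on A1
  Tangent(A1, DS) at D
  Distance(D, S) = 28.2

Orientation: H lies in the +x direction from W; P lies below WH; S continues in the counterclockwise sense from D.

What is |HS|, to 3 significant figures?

34.7

W is at the origin; WH is horizontal with |WH| = 58.1 and H on the +x side, so H = (58.1, 0.00). Since A1 is tangent to WH there, PH ⟂ WH, so P = H + (0, -6.7) = (58.1, -6.70). On A1, H sits at bearing 90° from P; a 68° counterclockwise sweep puts D at bearing 158°, so D = P + 6.7·(cos 158°, sin 158°) = (51.9, -4.19). The tangent condition forces PD to be normal to DS, so DS runs along (−sin 158°, cos 158°); with |DS| = 28.2, S = (41.3, -30.3). Then |HS| = |S − H| = 34.7.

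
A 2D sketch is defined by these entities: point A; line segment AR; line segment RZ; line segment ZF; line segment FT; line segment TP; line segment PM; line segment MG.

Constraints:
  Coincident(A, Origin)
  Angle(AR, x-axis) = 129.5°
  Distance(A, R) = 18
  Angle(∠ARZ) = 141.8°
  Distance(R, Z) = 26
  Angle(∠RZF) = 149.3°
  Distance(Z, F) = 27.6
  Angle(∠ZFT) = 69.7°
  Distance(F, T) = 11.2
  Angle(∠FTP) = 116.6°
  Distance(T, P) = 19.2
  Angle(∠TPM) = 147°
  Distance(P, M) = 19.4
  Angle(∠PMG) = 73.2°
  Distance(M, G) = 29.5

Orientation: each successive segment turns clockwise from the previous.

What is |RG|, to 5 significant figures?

42.953

∠TPM = 147.0° gives PM at -146.10° from the x-axis; with |PM| = 19.4, M = (-14.881, 26.905). ∠PMG = 73.2° gives MG at 107.10° from the x-axis; with |MG| = 29.5, G = (-23.556, 55.101). Then |RG| = |G − R| = 42.953.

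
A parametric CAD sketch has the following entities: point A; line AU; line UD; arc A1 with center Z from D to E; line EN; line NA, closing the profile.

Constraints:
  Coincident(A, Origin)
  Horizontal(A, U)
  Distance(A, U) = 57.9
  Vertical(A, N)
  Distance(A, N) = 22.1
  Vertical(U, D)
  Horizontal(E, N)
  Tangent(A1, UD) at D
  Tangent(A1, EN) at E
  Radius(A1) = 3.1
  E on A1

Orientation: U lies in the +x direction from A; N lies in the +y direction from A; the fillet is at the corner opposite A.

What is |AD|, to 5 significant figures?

60.938

A is at the origin; AU is horizontal with |AU| = 57.9 and U on the +x side, so U = (57.900, 0.0000). A and N share the same x with |AN| = 22.1 and N on the +y side, so N = (0.0000, 22.100). The virtual corner opposite A is at (57.900, 22.100). Since A1 is tangent to UD there, ZD ⟂ UD and since A1 is tangent to EN there, ZE ⟂ EN, with radius 3.1, so the center Z sits 3.1 in from both sides at Z = (54.800, 19.000). That places the tangent points at D = (57.900, 19.000) on UD and E = (54.800, 22.100) on EN. Then |AD| = |D − A| = 60.938.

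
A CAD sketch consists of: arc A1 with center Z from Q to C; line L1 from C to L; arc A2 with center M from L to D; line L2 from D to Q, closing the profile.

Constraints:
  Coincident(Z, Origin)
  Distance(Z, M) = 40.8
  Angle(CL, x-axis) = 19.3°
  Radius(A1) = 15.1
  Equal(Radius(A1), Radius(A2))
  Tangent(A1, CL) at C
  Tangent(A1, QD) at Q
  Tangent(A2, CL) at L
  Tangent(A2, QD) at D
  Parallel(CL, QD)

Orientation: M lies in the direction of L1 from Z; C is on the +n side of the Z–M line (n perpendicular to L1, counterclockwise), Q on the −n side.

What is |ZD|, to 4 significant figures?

43.50

The slot axis is L1's direction at 19.3°, so u = (cos 19.3°, sin 19.3°) = (0.9438, 0.3305) and n = (−sin 19.3°, cos 19.3°) = (-0.3305, 0.9438). Z is at the origin and M lies 40.8 along u from Z, so M = 40.8·u = (38.51, 13.48). Tangency of A1 to both parallel lines with radius 15.1 puts C and Q at Z ± 15.1·n: C = (-4.991, 14.25), Q = (4.991, -14.25). Equal radii place L and D the same way about M: L = M + 15.1·n = (33.52, 27.74), D = M − 15.1·n = (43.50, -0.7664). Then |ZD| = |D − Z| = 43.50.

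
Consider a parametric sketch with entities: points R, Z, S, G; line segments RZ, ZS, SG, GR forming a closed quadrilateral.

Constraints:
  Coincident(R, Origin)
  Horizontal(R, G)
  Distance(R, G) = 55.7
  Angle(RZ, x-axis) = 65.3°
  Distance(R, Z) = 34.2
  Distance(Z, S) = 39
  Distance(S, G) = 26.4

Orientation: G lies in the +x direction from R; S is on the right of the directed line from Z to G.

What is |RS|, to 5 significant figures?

30.106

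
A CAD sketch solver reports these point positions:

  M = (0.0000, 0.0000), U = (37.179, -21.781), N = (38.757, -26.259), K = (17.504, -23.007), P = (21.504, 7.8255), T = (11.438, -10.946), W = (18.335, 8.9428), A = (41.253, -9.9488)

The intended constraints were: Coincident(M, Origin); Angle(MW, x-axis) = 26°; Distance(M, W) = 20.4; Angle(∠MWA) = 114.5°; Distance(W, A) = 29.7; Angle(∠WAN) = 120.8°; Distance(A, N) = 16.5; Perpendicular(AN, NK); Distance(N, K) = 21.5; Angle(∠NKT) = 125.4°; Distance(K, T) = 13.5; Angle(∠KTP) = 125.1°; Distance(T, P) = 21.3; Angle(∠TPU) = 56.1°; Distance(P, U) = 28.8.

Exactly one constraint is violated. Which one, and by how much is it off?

Distance(P, U) = 28.8 — off by 4.70.

M = (0.00, 0.00) ✓; MW at 26.00° ✓; |MW| = 20.40 ✓; ∠MWA = 114.5° ✓; |WA| = 29.70 ✓; ∠WAN = 120.8° ✓; |AN| = 16.50 ✓; ∠(AN, NK) = 90.00° ✓; |NK| = 21.50 ✓; ∠NKT = 125.4° ✓; |KT| = 13.50 ✓; ∠KTP = 125.1° ✓; |TP| = 21.30 ✓; ∠TPU = 56.10° ✓; |PU| = 33.50 ✗.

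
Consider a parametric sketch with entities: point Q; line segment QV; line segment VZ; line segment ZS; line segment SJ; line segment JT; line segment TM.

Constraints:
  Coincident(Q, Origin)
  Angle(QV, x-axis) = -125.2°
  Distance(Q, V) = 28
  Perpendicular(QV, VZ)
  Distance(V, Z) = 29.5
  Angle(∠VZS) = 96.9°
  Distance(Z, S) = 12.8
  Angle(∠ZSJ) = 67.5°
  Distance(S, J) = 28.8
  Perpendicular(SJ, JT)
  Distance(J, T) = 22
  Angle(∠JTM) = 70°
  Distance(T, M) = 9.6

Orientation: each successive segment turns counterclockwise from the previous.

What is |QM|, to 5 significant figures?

42.222

Q is at the origin; QV runs at -125.2° with length 28.0, so V = (-16.140, -22.880). QV is perpendicular to VZ, so VZ runs at -35.200°; with |VZ| = 29.5, Z = (7.9657, -39.885). ∠VZS = 96.9° gives ZS at 47.900° from the x-axis; with |ZS| = 12.8, S = (16.547, -30.388). ∠ZSJ = 67.5° gives SJ at 160.40° from the x-axis; with |SJ| = 28.8, J = (-10.584, -20.727). SJ ⟂ JT, so JT runs at -109.60°; with |JT| = 22.0, T = (-17.964, -41.452). ∠JTM = 70.0° gives TM at 0.40000° from the x-axis; with |TM| = 9.6, M = (-8.3643, -41.385). Then |QM| = |M − Q| = 42.222.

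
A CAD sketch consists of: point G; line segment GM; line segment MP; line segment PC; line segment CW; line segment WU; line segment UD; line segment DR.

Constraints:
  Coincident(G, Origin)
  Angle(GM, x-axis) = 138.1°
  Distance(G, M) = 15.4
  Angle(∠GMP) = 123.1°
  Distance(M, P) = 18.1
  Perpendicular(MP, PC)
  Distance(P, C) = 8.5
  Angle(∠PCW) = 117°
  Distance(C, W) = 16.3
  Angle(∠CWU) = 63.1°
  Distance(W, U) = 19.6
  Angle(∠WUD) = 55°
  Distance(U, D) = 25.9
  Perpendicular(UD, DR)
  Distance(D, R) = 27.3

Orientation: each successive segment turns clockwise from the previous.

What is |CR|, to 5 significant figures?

26.557

G is at the origin; GM runs at 138.1° with length 15.4, so M = (-11.462, 10.285). ∠GMP = 123.1° gives MP at 81.200° from the x-axis; with |MP| = 18.1, P = (-8.6934, 28.172). MP ⟂ PC, so PC runs at -8.8000°; with |PC| = 8.5, C = (-0.29341, 26.871). ∠PCW = 117.0° gives CW at -71.800° from the x-axis; with |CW| = 16.3, W = (4.7976, 11.387). ∠CWU = 63.1° gives WU at 171.30° from the x-axis; with |WU| = 19.6, U = (-14.577, 14.351). ∠WUD = 55.0° gives UD at 46.300° from the x-axis; with |UD| = 25.9, D = (3.3170, 33.076). The perpendicularity gives DR at right angles to UD, so DR runs at -43.700°; with |DR| = 27.3, R = (23.054, 14.215). Then |CR| = |R − C| = 26.557.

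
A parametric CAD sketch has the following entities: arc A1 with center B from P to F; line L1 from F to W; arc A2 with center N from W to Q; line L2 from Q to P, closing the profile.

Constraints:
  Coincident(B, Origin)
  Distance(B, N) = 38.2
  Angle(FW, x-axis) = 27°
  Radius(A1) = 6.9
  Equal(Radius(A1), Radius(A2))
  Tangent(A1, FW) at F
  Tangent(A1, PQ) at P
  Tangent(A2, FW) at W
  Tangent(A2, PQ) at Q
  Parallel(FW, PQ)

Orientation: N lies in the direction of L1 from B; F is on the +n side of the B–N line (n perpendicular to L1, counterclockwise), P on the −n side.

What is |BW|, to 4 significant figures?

38.82

Tangency of A1 to both parallel lines with radius 6.9 puts F and P at B ± 6.9·n: F = (-3.133, 6.148), P = (3.133, -6.148). Equal radii place W and Q the same way about N: W = N + 6.9·n = (30.90, 23.49), Q = N − 6.9·n = (37.17, 11.19). Then |BW| = |W − B| = 38.82.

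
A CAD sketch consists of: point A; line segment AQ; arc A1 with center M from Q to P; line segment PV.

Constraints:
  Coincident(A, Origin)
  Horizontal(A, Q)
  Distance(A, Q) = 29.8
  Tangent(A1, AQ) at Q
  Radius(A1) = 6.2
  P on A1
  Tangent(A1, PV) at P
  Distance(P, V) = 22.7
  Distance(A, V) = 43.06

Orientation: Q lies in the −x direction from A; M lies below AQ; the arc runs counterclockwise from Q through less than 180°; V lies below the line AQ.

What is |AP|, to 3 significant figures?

36.6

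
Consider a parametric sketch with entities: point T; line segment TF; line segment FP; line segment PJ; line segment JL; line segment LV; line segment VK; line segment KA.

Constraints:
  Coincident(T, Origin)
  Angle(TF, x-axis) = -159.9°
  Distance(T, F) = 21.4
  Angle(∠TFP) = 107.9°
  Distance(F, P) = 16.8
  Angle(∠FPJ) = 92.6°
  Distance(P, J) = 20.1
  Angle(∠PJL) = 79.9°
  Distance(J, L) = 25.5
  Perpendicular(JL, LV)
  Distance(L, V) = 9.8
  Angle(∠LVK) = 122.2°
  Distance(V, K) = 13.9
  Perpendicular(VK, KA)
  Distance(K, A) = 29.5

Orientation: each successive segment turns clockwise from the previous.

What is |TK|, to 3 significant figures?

23.1

JL ⟂ LV, so LV runs at -150°; with |LV| = 9.8, V = (-10.7, -7.98). ∠LVK = 122.2° gives VK at 153° from the x-axis; with |VK| = 13.9, K = (-23.0, -1.61). Then |TK| = |K − T| = 23.1.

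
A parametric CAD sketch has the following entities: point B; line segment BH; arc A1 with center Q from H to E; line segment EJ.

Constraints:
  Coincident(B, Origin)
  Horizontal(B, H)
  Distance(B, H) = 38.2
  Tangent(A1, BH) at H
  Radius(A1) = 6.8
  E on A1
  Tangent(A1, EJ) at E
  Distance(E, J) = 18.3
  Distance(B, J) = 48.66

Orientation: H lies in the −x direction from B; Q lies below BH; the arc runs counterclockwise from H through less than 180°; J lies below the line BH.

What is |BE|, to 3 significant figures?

45.6

B is at the origin; BH is horizontal with |BH| = 38.2 and H on the −x side, so H = (-38.2, 0.00). Since A1 is tangent to BH there, QH ⟂ BH, so Q = H + (0, -6.8) = (-38.2, -6.80). Since QE ⟂ EJ (tangency), |QJ| = √(6.8² + 18.3²) = 19.5 regardless of where E sits on A1. So J lies on both circle(B, 48.66) and circle(Q, 19.5); the below-BH intersection is J = (-41.1, -26.1). E is the foot of the tangent from J: E = (-44.9, -8.21).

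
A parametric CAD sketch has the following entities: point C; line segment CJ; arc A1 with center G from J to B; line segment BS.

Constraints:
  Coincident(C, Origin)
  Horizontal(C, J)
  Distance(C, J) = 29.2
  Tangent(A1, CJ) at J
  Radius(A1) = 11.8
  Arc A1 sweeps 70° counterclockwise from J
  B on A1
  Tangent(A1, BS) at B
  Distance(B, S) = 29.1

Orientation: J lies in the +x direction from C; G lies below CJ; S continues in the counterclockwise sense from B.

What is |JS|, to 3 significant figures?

40.9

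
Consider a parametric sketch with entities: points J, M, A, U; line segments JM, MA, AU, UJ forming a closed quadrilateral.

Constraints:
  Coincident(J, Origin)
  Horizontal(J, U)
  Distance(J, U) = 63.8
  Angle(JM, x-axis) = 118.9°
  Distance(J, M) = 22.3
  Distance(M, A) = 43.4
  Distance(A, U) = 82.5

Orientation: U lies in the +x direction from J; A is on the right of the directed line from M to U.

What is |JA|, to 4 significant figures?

28.13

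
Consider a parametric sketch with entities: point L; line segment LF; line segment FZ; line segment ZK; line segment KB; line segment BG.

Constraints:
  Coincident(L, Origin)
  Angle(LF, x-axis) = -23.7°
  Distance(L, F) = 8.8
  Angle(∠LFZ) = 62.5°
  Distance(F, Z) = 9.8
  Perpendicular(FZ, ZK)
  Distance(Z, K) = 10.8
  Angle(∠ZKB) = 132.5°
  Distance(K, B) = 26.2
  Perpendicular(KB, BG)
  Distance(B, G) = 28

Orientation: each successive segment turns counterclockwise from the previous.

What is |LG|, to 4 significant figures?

32.50

L is at the origin; LF runs at -23.7° with length 8.8, so F = (8.058, -3.537). ∠LFZ = 62.5° gives FZ at 93.80° from the x-axis; with |FZ| = 9.8, Z = (7.408, 6.241). The perpendicularity gives ZK at right angles to FZ, so ZK runs at -176.2°; with |ZK| = 10.8, K = (-3.368, 5.526). ∠ZKB = 132.5° gives KB at -128.7° from the x-axis; with |KB| = 26.2, B = (-19.75, -14.92). KB is perpendicular to BG, so BG runs at -38.70°; with |BG| = 28.0, G = (2.103, -32.43). Then |LG| = |G − L| = 32.50.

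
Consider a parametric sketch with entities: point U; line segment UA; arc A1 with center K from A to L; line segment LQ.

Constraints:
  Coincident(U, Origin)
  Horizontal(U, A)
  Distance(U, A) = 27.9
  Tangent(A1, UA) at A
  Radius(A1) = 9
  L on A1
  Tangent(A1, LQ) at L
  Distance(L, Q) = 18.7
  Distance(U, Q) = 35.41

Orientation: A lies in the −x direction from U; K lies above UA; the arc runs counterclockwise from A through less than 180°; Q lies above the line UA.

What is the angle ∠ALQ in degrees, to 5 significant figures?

131.94°

Checks: |KL| = 9.000 ✓; ∠(KL, LQ) = 90.00° ✓; |LQ| = 18.70 ✓; |UQ| = 35.41 ✓.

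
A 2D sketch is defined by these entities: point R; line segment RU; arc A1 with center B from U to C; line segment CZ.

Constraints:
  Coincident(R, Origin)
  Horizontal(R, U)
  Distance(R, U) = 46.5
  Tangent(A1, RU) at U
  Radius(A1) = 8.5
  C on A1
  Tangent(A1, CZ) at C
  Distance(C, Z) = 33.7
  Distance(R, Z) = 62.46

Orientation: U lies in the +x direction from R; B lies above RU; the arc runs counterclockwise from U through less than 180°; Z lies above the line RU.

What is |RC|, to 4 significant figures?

55.73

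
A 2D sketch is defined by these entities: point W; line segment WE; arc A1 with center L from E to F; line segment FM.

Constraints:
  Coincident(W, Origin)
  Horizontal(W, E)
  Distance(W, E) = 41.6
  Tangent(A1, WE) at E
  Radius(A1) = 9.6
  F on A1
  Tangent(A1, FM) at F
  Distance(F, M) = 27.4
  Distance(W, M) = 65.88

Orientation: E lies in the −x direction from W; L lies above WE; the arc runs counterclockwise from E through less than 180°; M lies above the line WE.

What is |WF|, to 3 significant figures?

39.1

Checks: |LF| = 9.600 ✓; ∠(LF, FM) = 90.00° ✓; |FM| = 27.40 ✓; |WM| = 65.88 ✓.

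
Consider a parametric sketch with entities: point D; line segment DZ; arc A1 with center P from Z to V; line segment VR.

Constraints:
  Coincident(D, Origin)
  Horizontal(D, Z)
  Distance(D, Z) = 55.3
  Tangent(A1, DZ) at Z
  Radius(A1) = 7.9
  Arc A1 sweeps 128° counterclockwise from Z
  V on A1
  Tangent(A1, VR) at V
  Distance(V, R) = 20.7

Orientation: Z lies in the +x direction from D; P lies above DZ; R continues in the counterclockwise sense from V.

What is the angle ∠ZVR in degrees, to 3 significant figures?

116°

On A1, Z sits at bearing -90° from P; a 128° counterclockwise sweep puts V at bearing 38°, so V = P + 7.9·(cos 38°, sin 38°) = (61.5, 12.8). Tangency of A1 to VR means the radius PV is perpendicular to VR, so VR runs along (−sin 38°, cos 38°); with |VR| = 20.7, R = (48.8, 29.1). Then cos ∠ZVR = VZ·VR / (|VZ||VR|), giving 116°.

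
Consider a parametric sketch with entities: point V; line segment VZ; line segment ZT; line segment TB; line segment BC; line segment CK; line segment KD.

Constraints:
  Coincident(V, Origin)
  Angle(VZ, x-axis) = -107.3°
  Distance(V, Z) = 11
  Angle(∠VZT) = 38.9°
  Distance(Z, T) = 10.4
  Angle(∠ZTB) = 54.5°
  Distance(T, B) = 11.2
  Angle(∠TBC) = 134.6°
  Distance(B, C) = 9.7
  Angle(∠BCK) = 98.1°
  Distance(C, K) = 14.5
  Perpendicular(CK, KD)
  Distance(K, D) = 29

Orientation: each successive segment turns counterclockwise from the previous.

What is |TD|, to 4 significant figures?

13.87

∠BCK = 98.1° gives CK at -73.40° from the x-axis; with |CK| = 14.5, K = (-9.776, -18.71). CK is perpendicular to KD, so KD runs at 16.60°; with |KD| = 29.0, D = (18.02, -10.42). Then |TD| = |D − T| = 13.87.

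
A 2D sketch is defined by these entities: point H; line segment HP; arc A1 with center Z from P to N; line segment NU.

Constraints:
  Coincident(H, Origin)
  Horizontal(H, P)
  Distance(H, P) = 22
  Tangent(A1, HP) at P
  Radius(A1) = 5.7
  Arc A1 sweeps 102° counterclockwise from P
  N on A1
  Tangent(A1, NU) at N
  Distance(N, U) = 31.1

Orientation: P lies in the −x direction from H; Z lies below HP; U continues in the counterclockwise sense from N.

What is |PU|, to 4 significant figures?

37.32

H is at the origin; H and P share the same y with |HP| = 22.0 and P on the −x side, so P = (-22.00, 0.000). Since A1 is tangent to HP there, ZP ⟂ HP, so Z = P + (0, -5.7) = (-22.00, -5.700). On A1, P sits at bearing 90° from Z; a 102° counterclockwise sweep puts N at bearing 192°, so N = Z + 5.7·(cos 192°, sin 192°) = (-27.58, -6.885). Tangency of A1 to NU means the radius ZN is perpendicular to NU, so NU runs along (−sin 192°, cos 192°); with |NU| = 31.1, U = (-21.11, -37.31). Then |PU| = |U − P| = 37.32.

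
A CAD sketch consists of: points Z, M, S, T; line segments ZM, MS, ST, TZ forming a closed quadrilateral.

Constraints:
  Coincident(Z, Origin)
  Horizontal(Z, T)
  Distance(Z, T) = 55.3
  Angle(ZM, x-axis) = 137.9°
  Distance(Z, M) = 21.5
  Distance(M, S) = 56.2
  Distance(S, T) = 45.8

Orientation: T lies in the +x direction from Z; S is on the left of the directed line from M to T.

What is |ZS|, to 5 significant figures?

52.753

Z is at the origin; ZT is horizontal with |ZT| = 55.3 and T in +x, so T = (55.3, 0). ZM runs at 137.9° with |ZM| = 21.5, so M = (-15.952, 14.414). S is determined by |MS| = 56.2 and |ST| = 45.8 together: it lies at the intersection of circle(M, 56.2) and circle(T, 45.8). With |MT| = 72.696, the foot of the radical line on MT is 43.644 from M and the perpendicular offset is √(56.2² − 43.644²) = 35.407. Taking the left-of-MT solution: S = (33.846, 40.464).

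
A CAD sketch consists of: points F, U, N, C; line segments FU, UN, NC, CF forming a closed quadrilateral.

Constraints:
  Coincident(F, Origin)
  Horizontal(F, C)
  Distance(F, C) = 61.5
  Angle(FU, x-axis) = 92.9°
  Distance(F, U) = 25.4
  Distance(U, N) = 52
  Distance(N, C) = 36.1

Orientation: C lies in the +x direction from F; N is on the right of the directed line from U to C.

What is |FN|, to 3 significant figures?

33.8

F is at the origin; FC is horizontal with |FC| = 61.5 and C in +x, so C = (61.5, 0). FU runs at 92.9° with |FU| = 25.4, so U = (-1.29, 25.4). N is determined by |UN| = 52.0 and |NC| = 36.1 together: it lies at the intersection of circle(U, 52.0) and circle(C, 36.1). With |UC| = 67.7, the foot of the radical line on UC is 44.2 from U and the perpendicular offset is √(52.0² − 44.2²) = 27.4. Taking the right-of-UC solution: N = (29.4, -16.6).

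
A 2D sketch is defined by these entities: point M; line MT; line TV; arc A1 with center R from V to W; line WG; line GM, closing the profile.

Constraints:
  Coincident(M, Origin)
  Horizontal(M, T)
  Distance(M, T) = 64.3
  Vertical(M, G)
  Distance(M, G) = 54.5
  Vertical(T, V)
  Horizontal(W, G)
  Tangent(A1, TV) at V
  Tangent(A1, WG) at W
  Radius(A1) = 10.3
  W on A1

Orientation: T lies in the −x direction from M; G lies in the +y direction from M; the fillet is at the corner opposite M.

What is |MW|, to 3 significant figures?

76.7

M is at the origin; MT is horizontal with |MT| = 64.3 and T on the −x side, so T = (-64.3, 0.00). M and G share the same x with |MG| = 54.5 and G on the +y side, so G = (0.00, 54.5). The virtual corner opposite M is at (-64.3, 54.5). Tangency of A1 to TV means the radius RV is perpendicular to TV and tangency of A1 to WG means the radius RW is perpendicular to WG, with radius 10.3, so the center R sits 10.3 in from both sides at R = (-54.0, 44.2). That places the tangent points at V = (-64.3, 44.2) on TV and W = (-54.0, 54.5) on WG. Then |MW| = |W − M| = 76.7.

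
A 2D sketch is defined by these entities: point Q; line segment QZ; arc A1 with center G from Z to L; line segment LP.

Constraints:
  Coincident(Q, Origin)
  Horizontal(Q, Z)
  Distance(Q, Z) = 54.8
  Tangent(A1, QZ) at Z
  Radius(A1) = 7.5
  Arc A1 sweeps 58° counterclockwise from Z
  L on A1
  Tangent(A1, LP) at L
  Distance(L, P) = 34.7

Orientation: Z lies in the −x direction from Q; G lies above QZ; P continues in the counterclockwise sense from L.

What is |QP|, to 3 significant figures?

44.6

Q is at the origin; Q and Z share the same y with |QZ| = 54.8 and Z on the −x side, so Z = (-54.8, 0.00). A1 meets QZ tangentially, so GZ is at right angles to QZ, so G = Z + (0, 7.5) = (-54.8, 7.50). On A1, Z sits at bearing -90° from G; a 58° counterclockwise sweep puts L at bearing -32°, so L = G + 7.5·(cos -32°, sin -32°) = (-48.4, 3.53). The tangent condition forces GL to be normal to LP, so LP runs along (−sin -32°, cos -32°); with |LP| = 34.7, P = (-30.1, 33.0). Then |QP| = |P − Q| = 44.6.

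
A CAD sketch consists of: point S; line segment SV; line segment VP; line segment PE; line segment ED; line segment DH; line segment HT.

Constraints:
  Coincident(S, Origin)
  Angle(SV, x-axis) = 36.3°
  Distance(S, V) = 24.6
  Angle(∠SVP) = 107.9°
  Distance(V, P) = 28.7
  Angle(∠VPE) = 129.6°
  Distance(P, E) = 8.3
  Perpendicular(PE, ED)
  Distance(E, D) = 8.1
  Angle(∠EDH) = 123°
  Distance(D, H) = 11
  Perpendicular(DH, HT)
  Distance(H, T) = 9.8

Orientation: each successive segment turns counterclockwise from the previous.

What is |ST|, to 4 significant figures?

37.01

S is at the origin; SV runs at 36.3° with length 24.6, so V = (19.83, 14.56). ∠SVP = 107.9° gives VP at 108.4° from the x-axis; with |VP| = 28.7, P = (10.77, 41.80). ∠VPE = 129.6° gives PE at 158.8° from the x-axis; with |PE| = 8.3, E = (3.028, 44.80). PE ⟂ ED, so ED runs at -111.2°; with |ED| = 8.1, D = (0.09926, 37.25). ∠EDH = 123.0° gives DH at -54.20° from the x-axis; with |DH| = 11.0, H = (6.534, 28.32). DH ⟂ HT, so HT runs at 35.80°; with |HT| = 9.8, T = (14.48, 34.06). Then |ST| = |T − S| = 37.01.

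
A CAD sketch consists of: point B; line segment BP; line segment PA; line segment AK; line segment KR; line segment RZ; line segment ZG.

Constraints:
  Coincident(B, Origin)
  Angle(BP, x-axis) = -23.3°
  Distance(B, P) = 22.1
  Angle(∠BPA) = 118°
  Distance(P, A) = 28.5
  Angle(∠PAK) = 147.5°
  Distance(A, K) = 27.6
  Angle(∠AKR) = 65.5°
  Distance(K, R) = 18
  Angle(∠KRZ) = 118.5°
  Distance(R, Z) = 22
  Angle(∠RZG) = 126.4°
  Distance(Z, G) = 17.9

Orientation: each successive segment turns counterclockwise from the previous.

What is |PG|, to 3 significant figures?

15.3

B is at the origin; BP runs at -23.3° with length 22.1, so P = (20.3, -8.74). ∠BPA = 118.0° gives PA at 38.7° from the x-axis; with |PA| = 28.5, A = (42.5, 9.08). ∠PAK = 147.5° gives AK at 71.2° from the x-axis; with |AK| = 27.6, K = (51.4, 35.2). ∠AKR = 65.5° gives KR at -174° from the x-axis; with |KR| = 18.0, R = (33.5, 33.4). ∠KRZ = 118.5° gives RZ at -113° from the x-axis; with |RZ| = 22.0, Z = (25.0, 13.1). ∠RZG = 126.4° gives ZG at -59.2° from the x-axis; with |ZG| = 17.9, G = (34.2, -2.24). Then |PG| = |G − P| = 15.3.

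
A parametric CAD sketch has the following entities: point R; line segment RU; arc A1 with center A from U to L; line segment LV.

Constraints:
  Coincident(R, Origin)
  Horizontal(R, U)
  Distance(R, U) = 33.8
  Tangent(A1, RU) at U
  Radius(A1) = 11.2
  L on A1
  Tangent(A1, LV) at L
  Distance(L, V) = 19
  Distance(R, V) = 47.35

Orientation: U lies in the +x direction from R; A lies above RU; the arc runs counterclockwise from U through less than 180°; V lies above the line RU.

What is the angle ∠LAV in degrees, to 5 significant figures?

59.482°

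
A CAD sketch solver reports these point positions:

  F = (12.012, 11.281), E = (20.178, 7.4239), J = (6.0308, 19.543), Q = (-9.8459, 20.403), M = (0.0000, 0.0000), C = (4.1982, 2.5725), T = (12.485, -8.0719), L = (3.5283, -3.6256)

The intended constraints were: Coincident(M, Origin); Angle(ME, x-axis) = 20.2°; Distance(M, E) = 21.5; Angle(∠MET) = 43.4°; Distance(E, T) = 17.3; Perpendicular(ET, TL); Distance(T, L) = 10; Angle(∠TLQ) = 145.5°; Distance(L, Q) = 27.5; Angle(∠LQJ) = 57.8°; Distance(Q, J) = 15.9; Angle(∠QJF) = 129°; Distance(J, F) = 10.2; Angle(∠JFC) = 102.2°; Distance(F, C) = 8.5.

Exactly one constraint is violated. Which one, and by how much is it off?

Distance(F, C) = 8.5 — off by 3.20.

M = (0.00, 0.00) ✓; ME at 20.20° ✓; |ME| = 21.50 ✓; ∠MET = 43.40° ✓; |ET| = 17.30 ✓; ∠(ET, TL) = 90.00° ✓; |TL| = 10.00 ✓; ∠TLQ = 145.5° ✓; |LQ| = 27.50 ✓; ∠LQJ = 57.80° ✓; |QJ| = 15.90 ✓; ∠QJF = 129.0° ✓; |JF| = 10.20 ✓; ∠JFC = 102.2° ✓; |FC| = 11.70 ✗.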